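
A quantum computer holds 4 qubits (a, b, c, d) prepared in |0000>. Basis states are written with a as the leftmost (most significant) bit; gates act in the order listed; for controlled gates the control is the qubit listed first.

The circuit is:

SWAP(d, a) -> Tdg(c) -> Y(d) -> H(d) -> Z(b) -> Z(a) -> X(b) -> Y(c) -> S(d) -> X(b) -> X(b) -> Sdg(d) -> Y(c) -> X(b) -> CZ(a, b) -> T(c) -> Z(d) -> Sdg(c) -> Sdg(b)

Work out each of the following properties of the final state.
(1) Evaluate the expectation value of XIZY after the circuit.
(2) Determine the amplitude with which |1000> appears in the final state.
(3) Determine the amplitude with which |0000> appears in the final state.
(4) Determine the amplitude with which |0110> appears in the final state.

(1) The observable XIZY averages to 0.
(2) |1000> carries amplitude 0 in the final state.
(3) The amplitude on |0000> is sqrt(2)*I/2.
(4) |0110> carries amplitude 0 in the final state.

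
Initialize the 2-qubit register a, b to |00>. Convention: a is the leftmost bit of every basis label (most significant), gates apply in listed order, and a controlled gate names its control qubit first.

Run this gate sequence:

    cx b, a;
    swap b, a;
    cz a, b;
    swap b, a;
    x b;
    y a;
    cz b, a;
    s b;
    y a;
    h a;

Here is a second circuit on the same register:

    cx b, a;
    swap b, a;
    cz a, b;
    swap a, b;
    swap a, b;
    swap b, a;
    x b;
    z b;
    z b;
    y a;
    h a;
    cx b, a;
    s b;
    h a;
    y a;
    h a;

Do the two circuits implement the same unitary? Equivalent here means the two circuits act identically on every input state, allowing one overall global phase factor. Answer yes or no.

Yes: on every input state the two circuits agree up to one overall phase factor.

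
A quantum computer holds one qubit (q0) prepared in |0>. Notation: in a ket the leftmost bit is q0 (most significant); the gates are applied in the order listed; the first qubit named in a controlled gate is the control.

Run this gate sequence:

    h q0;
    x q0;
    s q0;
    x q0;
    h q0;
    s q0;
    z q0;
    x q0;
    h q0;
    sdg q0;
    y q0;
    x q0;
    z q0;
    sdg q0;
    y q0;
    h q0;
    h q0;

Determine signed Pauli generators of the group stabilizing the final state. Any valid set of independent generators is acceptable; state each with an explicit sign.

The final state is stabilized by the group generated by -Z; other independent generating sets are equally valid.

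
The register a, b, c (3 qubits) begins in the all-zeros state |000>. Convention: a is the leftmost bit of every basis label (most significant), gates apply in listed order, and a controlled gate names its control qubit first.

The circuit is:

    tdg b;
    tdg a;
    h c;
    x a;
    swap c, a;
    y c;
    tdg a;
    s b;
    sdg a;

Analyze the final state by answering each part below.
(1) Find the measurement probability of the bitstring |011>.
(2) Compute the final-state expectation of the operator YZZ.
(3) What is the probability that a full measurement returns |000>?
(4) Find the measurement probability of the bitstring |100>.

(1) The probability of measuring |011> is 0.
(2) The expectation value of YZZ is -sqrt(2)/2.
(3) A full measurement returns |000> with probability 1/2.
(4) A full measurement returns |100> with probability 1/2.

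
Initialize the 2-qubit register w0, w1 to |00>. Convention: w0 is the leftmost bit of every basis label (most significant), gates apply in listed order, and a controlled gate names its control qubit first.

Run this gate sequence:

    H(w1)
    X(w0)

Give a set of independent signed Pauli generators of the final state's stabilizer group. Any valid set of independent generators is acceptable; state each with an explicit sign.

One valid set of independent stabilizer generators is +IX, -ZI (any independent generating set of the same group is equally correct).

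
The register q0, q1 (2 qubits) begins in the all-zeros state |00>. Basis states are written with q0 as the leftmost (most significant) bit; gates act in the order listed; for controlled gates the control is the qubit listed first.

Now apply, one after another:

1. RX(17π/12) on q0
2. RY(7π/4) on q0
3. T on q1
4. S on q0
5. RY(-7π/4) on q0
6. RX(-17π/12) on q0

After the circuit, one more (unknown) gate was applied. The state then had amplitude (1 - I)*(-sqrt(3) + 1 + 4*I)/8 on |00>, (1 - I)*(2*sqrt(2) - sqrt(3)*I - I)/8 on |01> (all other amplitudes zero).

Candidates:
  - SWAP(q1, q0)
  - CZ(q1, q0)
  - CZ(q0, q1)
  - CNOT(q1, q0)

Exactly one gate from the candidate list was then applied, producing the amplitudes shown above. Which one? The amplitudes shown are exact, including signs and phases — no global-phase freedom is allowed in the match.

It was SWAP(q1, q0) that produced the state shown.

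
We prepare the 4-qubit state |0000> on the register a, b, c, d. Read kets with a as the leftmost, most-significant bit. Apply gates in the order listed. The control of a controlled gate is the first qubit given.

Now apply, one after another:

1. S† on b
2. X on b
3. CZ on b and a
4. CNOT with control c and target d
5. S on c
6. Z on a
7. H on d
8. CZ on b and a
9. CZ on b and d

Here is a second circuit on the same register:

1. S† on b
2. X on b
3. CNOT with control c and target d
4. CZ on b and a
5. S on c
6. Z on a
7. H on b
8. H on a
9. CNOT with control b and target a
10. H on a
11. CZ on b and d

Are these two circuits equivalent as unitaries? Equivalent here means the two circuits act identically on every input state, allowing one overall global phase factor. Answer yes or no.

No, they are not equivalent — no single phase factor reconciles the two unitaries.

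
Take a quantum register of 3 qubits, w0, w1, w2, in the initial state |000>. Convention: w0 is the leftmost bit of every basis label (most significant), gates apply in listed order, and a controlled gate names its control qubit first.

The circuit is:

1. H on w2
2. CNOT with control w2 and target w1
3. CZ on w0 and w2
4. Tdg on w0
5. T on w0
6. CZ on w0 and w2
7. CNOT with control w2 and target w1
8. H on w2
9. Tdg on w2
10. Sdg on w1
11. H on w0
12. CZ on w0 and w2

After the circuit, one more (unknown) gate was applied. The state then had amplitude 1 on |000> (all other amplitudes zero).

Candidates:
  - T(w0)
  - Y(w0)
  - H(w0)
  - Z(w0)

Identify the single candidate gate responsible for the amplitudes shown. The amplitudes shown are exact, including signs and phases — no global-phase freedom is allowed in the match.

The applied gate was H(w0). Key observation: gates 1-8 undo each other exactly, leaving only the rest of the circuit to track.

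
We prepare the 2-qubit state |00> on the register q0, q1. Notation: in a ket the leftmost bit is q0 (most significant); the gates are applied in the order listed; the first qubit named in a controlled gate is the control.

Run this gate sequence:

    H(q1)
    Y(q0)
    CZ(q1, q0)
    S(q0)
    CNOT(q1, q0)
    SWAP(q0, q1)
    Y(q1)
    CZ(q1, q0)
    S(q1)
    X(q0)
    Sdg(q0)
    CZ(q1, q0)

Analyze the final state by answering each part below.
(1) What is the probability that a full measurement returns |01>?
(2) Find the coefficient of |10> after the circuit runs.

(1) The probability of measuring |01> is 1/2.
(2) |10> carries amplitude sqrt(2)/2 in the final state.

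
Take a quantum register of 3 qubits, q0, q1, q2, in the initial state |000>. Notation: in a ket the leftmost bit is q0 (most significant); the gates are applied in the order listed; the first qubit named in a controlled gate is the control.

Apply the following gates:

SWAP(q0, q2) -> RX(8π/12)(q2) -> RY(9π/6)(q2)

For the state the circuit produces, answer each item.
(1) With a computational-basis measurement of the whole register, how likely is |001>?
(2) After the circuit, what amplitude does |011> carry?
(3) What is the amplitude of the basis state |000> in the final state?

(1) Outcome |001> occurs with probability 1/2.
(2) The amplitude on |011> is 0.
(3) The amplitude on |000> is -sqrt(2)/4 + sqrt(6)*I/4.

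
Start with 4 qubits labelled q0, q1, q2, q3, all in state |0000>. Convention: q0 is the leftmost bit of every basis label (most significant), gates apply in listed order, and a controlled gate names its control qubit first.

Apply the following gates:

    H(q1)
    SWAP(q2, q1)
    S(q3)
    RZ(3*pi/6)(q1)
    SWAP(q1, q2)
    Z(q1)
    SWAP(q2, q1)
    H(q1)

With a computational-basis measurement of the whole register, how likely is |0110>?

A full measurement returns |0110> with probability 1/4.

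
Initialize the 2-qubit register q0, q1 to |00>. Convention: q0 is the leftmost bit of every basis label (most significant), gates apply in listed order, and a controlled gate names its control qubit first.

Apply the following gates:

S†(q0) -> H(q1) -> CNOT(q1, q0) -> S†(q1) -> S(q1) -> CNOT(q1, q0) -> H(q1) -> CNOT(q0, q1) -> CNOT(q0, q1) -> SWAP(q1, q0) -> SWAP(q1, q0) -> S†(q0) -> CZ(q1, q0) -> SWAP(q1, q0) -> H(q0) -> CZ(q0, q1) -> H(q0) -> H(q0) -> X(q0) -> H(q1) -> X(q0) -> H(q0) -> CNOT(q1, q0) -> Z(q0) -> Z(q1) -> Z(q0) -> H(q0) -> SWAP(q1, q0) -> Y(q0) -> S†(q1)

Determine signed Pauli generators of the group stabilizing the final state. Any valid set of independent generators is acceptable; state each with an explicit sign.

The stabilizer group can be generated by +XZ, +ZY, among other valid generating sets. Key observation: the block from step 2 through step 7 cancels to the identity and can be dropped.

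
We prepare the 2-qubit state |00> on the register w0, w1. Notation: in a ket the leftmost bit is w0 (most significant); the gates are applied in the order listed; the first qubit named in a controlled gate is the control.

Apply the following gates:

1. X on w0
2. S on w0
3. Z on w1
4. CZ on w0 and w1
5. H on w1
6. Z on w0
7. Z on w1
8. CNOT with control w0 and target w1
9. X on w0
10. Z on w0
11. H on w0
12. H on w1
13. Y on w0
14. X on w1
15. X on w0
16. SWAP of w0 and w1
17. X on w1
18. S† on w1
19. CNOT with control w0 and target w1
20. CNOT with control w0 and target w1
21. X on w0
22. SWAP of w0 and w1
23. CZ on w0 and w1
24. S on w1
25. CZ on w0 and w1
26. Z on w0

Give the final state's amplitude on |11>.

The amplitude on |11> is sqrt(2)/2.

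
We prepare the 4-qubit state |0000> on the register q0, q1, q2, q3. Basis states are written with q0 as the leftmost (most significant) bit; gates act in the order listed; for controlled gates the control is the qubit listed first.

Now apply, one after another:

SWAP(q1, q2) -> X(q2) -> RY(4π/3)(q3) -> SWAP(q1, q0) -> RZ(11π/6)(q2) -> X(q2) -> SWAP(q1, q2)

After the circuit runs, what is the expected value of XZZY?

The expectation value of XZZY is 0.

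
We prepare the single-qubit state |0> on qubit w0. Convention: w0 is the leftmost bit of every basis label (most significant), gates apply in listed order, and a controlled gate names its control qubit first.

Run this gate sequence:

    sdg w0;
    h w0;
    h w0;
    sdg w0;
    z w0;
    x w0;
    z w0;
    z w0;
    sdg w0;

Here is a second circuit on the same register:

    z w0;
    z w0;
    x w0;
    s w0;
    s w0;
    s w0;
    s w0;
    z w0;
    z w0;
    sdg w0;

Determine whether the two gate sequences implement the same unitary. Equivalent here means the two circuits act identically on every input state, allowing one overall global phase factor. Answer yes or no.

Yes — the two circuits implement the same unitary up to a global phase.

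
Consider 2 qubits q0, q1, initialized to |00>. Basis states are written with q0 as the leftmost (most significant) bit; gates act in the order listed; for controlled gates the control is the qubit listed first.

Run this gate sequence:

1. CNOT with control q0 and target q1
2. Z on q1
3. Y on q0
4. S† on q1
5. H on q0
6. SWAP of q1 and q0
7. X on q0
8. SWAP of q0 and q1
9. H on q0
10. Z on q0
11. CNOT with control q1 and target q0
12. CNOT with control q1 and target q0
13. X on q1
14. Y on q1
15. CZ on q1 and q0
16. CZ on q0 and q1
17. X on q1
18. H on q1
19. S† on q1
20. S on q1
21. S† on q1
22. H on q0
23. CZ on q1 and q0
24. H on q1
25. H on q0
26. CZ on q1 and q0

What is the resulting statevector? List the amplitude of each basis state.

The resulting statevector has amplitude -I/2 on |00>, I/2 on |01>, 1/2 on |10>, -1/2 on |11>. Key observation: gates 20-21 undo each other exactly, leaving only the rest of the circuit to track.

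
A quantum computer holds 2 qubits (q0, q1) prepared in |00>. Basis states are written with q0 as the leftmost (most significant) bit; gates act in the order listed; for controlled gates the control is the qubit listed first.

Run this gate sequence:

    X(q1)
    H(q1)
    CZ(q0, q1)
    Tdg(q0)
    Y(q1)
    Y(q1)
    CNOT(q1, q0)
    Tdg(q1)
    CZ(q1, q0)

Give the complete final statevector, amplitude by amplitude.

The resulting statevector has amplitude sqrt(2)/2 on |00>, 0 on |01>, 0 on |10>, -sqrt(2)*exp(3*I*pi/4)/2 on |11>.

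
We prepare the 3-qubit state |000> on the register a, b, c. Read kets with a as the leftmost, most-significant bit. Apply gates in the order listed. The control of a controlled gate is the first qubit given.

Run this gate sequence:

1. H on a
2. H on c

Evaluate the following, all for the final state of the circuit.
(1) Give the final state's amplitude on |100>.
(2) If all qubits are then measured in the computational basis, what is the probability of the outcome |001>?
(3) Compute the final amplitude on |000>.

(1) |100> carries amplitude 1/2 in the final state.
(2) The probability of measuring |001> is 1/4.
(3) The final state's coefficient on |000> equals 1/2.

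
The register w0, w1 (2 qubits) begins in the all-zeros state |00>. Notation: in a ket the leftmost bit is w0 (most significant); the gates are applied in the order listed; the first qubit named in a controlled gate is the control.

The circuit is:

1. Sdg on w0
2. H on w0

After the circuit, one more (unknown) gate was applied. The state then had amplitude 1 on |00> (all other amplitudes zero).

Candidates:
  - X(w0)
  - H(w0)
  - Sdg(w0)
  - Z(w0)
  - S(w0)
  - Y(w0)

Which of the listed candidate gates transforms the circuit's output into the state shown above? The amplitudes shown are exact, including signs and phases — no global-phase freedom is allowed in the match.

The applied gate was H(w0).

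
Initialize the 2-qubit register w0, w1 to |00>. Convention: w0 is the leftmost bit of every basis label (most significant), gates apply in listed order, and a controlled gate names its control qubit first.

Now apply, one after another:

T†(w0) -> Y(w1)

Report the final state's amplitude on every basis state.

The final amplitudes are I on |01>, and 0 on every other basis state.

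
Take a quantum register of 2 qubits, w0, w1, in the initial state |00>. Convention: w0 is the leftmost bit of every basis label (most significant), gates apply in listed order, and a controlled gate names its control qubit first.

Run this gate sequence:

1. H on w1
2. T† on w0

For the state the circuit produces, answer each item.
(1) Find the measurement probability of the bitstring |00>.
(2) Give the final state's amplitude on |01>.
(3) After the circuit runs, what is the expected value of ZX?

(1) A full measurement returns |00> with probability 1/2.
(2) The final state's coefficient on |01> equals sqrt(2)/2.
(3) The observable ZX averages to 1.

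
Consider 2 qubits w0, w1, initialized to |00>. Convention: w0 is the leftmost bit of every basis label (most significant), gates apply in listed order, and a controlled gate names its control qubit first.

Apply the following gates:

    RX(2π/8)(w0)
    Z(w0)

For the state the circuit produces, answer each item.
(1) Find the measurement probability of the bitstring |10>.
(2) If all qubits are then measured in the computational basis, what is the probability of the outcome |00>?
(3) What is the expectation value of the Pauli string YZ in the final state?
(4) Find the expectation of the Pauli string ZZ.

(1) Outcome |10> occurs with probability 1/2 - sqrt(2)/4.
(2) A full measurement returns |00> with probability sqrt(2)/4 + 1/2.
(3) In the final state, YZ has expectation sqrt(2)/2.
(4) In the final state, ZZ has expectation sqrt(2)/2.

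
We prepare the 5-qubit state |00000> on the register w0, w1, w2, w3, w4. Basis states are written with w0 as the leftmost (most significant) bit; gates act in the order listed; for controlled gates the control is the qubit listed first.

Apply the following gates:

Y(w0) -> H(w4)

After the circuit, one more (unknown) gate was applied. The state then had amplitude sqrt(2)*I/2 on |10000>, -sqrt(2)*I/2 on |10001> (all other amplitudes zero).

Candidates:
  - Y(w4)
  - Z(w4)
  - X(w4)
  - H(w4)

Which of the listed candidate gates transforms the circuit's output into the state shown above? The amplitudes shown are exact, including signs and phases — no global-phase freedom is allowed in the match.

The applied gate was Z(w4).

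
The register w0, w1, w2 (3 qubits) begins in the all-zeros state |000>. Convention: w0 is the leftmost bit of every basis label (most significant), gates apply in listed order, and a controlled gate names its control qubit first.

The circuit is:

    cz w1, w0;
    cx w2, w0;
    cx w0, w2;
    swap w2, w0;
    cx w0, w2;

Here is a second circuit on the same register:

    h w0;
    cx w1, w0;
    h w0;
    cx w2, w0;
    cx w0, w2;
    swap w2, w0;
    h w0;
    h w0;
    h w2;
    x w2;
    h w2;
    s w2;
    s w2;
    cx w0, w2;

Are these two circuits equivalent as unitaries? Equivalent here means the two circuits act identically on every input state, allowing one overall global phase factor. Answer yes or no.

Yes — the two circuits implement the same unitary up to a global phase.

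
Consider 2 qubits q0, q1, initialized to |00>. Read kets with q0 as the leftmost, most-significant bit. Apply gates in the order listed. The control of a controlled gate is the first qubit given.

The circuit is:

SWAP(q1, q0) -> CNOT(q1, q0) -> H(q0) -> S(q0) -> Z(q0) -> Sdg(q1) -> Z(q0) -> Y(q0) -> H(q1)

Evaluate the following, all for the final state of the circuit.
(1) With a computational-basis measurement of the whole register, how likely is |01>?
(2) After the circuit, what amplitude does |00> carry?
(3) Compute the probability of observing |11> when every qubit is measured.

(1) The probability of measuring |01> is 1/4.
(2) The final state's coefficient on |00> equals 1/2.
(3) A full measurement returns |11> with probability 1/4.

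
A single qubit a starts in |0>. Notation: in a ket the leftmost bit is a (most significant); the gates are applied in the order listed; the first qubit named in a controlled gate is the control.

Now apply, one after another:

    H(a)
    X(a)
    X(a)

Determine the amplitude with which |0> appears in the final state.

The final state's coefficient on |0> equals sqrt(2)/2.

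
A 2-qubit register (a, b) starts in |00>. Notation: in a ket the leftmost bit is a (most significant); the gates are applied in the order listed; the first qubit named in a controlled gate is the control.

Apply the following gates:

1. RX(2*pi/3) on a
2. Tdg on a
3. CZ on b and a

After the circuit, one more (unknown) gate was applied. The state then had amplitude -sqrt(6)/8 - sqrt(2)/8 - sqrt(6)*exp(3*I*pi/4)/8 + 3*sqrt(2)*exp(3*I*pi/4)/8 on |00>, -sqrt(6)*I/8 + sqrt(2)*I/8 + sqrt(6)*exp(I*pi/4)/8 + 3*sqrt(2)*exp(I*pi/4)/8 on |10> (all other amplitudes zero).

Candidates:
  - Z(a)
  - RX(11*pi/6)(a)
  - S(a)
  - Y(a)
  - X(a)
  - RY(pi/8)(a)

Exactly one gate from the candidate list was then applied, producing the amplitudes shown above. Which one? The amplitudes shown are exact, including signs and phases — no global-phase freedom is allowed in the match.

The applied gate was RX(11*pi/6)(a).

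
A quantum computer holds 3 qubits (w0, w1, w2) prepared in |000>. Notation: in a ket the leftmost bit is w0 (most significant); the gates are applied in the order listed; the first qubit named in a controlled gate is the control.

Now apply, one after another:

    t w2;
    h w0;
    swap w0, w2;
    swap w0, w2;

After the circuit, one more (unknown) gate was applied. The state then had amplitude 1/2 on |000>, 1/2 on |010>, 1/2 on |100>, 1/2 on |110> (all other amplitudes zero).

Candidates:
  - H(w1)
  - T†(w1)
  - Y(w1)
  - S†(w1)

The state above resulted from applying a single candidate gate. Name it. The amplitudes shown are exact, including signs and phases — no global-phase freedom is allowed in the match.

The unique candidate consistent with the amplitudes is H(w1). Key observation: the block from step 3 through step 4 cancels to the identity and can be dropped.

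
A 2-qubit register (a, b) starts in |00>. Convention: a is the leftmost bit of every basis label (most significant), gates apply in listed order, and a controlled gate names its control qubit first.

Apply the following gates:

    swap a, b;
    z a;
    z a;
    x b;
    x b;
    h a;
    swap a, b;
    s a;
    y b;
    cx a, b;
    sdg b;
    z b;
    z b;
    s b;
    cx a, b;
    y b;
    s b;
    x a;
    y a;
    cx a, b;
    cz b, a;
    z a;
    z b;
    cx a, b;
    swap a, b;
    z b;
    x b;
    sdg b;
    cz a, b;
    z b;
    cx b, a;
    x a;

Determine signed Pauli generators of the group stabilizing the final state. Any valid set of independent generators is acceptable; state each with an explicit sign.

The final state is stabilized by the group generated by +YI, -IZ; other independent generating sets are equally valid. Key observation: gates 9-16 undo each other exactly, leaving only the rest of the circuit to track.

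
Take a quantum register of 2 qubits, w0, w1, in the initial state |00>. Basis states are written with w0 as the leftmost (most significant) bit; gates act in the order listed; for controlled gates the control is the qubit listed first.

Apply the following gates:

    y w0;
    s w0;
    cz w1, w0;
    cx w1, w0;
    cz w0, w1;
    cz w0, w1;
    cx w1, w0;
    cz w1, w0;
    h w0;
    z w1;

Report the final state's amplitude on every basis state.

The resulting statevector has amplitude -sqrt(2)/2 on |00>, 0 on |01>, sqrt(2)/2 on |10>, 0 on |11>. Key observation: the block from step 3 through step 8 cancels to the identity and can be dropped.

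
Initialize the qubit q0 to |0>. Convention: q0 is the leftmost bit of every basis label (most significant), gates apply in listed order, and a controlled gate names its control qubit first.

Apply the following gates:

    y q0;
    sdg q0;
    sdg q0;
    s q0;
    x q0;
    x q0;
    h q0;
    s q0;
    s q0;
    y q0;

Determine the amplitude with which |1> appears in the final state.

|1> carries amplitude sqrt(2)*I/2 in the final state.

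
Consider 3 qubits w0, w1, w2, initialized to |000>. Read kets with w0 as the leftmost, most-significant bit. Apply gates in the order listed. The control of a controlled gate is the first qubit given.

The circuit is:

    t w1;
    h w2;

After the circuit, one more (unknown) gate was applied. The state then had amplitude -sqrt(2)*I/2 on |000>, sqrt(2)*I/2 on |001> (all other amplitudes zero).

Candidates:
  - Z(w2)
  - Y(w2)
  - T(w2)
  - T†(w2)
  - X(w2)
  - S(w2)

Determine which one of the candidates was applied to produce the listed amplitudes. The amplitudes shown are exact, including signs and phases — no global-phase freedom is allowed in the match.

The applied gate was Y(w2).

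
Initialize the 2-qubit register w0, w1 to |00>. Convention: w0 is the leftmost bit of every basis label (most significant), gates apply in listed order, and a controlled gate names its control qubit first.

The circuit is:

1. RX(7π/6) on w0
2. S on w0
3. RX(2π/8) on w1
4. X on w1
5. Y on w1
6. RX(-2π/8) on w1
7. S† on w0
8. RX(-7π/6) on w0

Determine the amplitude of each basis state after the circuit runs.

The resulting statevector has amplitude -sqrt(2)*I/2 on |00>, sqrt(2)/2 on |01>, 0 on |10>, 0 on |11>.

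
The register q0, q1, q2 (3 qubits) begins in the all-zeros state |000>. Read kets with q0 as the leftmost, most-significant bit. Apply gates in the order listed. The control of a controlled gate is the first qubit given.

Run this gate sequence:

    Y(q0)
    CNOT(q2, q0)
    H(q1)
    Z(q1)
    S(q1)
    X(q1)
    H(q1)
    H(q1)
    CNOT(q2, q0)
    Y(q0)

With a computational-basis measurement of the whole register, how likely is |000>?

The probability of measuring |000> is 1/2.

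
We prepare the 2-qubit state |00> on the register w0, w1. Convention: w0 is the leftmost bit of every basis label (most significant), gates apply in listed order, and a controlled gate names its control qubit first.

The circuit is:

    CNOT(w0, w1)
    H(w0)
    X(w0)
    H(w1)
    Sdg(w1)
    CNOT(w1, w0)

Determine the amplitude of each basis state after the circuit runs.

The final amplitudes are 1/2 on |00>, -I/2 on |01>, 1/2 on |10>, -I/2 on |11>.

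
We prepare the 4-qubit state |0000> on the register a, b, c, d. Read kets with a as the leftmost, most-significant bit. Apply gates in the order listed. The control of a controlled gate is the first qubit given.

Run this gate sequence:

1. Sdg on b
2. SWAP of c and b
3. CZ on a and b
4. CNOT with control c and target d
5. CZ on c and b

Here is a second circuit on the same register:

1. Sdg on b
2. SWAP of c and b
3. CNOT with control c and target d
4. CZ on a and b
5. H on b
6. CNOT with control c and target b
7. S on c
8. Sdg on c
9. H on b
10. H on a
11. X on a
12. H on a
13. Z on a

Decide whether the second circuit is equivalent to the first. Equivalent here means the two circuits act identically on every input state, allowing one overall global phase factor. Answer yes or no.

Yes: on every input state the two circuits agree up to one overall phase factor.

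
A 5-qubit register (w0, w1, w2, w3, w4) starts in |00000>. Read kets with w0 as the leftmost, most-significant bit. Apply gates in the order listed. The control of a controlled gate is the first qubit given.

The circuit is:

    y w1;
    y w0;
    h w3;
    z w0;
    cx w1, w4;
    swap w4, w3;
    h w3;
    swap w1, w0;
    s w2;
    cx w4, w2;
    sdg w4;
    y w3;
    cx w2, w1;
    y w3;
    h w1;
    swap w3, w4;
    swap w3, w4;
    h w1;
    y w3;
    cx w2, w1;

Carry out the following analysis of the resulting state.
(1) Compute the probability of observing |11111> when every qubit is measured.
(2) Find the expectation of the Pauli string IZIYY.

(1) A full measurement returns |11111> with probability 1/4. Key observation: gates 13-20 undo each other exactly, leaving only the rest of the circuit to track.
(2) The observable IZIYY averages to 0.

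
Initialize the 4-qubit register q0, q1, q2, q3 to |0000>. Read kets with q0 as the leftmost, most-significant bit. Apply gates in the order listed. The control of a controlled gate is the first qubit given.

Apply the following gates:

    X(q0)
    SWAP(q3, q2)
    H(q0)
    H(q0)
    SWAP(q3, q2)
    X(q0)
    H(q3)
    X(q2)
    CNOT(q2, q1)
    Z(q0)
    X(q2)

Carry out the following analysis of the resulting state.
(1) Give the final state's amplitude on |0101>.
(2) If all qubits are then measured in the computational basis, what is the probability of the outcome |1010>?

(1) |0101> carries amplitude sqrt(2)/2 in the final state.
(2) Outcome |1010> occurs with probability 0.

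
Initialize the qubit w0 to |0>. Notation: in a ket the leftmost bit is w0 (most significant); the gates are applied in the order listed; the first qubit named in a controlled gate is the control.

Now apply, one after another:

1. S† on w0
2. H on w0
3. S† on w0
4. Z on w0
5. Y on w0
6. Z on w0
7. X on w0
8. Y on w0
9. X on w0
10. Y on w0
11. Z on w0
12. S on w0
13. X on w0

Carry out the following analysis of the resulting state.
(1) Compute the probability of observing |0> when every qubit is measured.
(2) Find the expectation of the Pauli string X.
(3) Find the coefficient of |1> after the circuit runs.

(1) Outcome |0> occurs with probability 1/2.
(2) The observable X averages to -1.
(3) The amplitude on |1> is -sqrt(2)/2.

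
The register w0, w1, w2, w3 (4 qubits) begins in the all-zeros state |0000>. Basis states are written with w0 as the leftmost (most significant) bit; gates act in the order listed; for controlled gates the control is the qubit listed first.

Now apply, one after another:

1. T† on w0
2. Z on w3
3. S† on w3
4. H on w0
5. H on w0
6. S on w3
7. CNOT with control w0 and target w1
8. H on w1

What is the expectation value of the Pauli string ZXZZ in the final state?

The expectation value of ZXZZ is 1. Key observation: the block from step 3 through step 6 cancels to the identity and can be dropped.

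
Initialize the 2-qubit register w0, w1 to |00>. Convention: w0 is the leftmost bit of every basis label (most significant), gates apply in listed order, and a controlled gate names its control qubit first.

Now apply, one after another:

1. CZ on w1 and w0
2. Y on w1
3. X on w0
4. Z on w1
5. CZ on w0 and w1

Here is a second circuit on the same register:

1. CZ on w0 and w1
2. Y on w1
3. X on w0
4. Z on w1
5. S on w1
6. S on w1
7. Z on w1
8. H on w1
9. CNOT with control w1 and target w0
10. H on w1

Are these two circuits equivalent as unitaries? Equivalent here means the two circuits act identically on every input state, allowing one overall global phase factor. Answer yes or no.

No — the two circuits implement different unitaries, even allowing a global phase.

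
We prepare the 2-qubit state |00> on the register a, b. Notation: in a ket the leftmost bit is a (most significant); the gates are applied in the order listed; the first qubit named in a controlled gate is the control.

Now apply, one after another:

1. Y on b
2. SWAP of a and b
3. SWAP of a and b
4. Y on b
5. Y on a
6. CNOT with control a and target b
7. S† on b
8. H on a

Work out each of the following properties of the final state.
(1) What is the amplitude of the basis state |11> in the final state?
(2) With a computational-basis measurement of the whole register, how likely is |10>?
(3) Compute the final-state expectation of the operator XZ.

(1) The amplitude on |11> is -sqrt(2)/2. Key observation: the block from step 1 through step 4 cancels to the identity and can be dropped.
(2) A full measurement returns |10> with probability 0.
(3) The observable XZ averages to 1.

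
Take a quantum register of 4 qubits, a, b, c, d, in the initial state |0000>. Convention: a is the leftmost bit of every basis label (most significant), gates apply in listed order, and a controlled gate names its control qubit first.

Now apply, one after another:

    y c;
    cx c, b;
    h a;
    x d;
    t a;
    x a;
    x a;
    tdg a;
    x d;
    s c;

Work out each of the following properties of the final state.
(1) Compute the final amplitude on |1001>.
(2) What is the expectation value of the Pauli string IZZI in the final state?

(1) |1001> carries amplitude 0 in the final state.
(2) The expectation value of IZZI is 1.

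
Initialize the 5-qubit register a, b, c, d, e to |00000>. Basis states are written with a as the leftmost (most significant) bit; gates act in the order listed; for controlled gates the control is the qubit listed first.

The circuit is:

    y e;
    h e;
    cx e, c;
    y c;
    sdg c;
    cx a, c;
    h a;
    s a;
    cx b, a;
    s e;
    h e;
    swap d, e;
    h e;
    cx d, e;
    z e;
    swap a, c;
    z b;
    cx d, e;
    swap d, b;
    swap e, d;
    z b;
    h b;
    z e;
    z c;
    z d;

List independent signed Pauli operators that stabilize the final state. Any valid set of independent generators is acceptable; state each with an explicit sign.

The stabilizer group can be generated by -XXIII, -IIYII, +IIIXI, -ZZIII, +IIIIZ, among other valid generating sets.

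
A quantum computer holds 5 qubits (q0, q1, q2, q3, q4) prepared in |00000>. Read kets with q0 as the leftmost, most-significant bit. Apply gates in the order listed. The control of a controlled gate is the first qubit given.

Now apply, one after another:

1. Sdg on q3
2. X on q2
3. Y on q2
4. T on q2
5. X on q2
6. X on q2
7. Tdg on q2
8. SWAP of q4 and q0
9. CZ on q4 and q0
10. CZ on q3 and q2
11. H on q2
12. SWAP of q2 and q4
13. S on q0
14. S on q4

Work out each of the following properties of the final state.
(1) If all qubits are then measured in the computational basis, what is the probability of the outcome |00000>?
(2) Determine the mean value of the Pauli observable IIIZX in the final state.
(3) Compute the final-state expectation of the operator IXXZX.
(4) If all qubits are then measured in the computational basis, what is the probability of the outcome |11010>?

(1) The probability of measuring |00000> is 1/2. Key observation: steps 4-7 multiply out to the identity, so the circuit reduces to the remaining gates.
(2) The observable IIIZX averages to 0.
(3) In the final state, IXXZX has expectation 0.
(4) Outcome |11010> occurs with probability 0.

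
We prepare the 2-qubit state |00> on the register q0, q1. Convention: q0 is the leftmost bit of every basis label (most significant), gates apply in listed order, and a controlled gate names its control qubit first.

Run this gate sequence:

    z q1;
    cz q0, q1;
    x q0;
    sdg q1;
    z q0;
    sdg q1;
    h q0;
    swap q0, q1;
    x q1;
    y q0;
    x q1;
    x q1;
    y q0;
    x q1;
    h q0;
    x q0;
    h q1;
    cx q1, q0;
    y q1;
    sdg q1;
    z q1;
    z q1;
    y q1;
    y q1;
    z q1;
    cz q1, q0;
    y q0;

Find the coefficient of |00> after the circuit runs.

The final state's coefficient on |00> equals sqrt(2)/2. Key observation: the block from step 9 through step 14 cancels to the identity and can be dropped.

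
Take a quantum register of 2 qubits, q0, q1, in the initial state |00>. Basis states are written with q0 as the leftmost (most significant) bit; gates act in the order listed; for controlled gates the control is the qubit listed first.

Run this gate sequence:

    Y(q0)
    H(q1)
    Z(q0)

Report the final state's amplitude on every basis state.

The final amplitudes are 0 on |00>, 0 on |01>, -sqrt(2)*I/2 on |10>, -sqrt(2)*I/2 on |11>.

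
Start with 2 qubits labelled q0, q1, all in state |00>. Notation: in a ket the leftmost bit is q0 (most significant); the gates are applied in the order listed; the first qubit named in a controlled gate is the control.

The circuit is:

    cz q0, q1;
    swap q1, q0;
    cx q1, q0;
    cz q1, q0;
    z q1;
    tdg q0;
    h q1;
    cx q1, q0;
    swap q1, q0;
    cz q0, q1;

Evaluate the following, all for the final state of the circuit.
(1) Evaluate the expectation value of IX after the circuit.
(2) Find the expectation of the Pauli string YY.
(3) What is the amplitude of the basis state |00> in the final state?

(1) The expectation value of IX is 0.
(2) The observable YY averages to 1.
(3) The amplitude on |00> is sqrt(2)/2.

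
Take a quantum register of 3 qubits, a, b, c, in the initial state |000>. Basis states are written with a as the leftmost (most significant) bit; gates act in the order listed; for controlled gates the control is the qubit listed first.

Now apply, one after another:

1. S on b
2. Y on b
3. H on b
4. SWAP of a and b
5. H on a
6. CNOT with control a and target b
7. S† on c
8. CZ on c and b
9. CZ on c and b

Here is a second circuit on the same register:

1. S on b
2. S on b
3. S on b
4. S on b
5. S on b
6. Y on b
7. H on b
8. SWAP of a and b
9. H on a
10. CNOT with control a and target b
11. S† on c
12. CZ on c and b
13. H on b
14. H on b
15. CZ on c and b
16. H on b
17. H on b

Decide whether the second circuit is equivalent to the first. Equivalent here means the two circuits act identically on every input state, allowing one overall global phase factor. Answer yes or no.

Yes — the two circuits implement the same unitary up to a global phase.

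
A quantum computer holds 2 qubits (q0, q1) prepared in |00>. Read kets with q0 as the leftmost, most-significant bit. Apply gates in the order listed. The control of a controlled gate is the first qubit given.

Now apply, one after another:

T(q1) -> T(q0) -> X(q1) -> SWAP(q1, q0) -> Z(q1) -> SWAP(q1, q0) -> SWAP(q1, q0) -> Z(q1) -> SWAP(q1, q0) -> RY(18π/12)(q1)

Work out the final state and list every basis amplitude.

After the circuit, the state carries amplitude -sqrt(2)/2 on |00>, -sqrt(2)/2 on |01>, 0 on |10>, 0 on |11>. Key observation: steps 4-9 multiply out to the identity, so the circuit reduces to the remaining gates.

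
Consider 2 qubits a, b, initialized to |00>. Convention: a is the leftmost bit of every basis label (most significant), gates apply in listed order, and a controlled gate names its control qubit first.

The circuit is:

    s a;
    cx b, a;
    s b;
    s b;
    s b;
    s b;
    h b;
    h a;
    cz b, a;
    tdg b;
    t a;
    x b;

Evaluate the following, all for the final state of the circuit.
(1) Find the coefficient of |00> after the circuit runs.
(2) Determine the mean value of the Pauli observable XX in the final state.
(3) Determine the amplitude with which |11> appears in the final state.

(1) |00> carries amplitude -exp(3*I*pi/4)/2 in the final state. Key observation: gates 3-6 undo each other exactly, leaving only the rest of the circuit to track.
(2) The expectation value of XX is -1/2.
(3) The amplitude on |11> is exp(I*pi/4)/2.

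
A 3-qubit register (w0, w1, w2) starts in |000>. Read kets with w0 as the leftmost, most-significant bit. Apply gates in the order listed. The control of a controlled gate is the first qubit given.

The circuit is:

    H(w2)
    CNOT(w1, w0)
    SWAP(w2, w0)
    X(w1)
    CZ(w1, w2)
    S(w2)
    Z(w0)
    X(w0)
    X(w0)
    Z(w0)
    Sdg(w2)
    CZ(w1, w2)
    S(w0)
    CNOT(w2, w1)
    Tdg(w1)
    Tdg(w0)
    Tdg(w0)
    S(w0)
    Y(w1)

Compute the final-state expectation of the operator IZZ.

In the final state, IZZ has expectation 1. Key observation: the block from step 5 through step 12 cancels to the identity and can be dropped.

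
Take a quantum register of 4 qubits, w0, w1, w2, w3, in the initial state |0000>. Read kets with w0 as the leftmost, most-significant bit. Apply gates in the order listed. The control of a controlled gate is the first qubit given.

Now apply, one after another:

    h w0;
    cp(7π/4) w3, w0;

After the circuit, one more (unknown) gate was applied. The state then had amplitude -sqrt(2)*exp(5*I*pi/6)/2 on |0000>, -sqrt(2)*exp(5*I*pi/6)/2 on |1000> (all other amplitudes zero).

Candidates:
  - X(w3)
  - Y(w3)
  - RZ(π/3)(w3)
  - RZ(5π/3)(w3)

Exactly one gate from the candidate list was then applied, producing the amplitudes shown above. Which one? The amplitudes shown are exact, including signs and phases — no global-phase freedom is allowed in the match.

It was RZ(π/3)(w3) that produced the state shown.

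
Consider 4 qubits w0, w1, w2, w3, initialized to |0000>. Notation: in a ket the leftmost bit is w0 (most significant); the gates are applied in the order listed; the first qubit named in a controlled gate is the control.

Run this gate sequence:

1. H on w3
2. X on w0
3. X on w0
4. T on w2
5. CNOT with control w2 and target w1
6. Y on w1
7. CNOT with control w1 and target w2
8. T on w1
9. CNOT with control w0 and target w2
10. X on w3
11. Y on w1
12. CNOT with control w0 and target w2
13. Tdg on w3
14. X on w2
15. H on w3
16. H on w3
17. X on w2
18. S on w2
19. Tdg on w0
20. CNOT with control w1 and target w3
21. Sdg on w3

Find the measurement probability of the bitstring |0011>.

A full measurement returns |0011> with probability 1/2. Key observation: steps 14-17 multiply out to the identity, so the circuit reduces to the remaining gates.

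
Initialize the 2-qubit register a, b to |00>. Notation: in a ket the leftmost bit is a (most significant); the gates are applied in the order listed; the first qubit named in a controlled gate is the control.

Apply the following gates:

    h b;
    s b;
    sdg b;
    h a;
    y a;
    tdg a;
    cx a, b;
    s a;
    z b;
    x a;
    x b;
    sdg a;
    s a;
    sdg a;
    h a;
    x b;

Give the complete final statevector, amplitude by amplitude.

After the circuit, the state carries amplitude sqrt(2)*(-1 + exp(3*I*pi/4))/4 on |00>, sqrt(2)*(1 - exp(3*I*pi/4))/4 on |01>, sqrt(2)*(1 + exp(3*I*pi/4))/4 on |10>, sqrt(2)*(-1 - exp(3*I*pi/4))/4 on |11>.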